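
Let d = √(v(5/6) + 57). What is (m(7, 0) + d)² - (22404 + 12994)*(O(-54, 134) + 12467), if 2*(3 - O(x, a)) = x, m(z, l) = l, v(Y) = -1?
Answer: -442368750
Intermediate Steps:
O(x, a) = 3 - x/2
d = 2*√14 (d = √(-1 + 57) = √56 = 2*√14 ≈ 7.4833)
(m(7, 0) + d)² - (22404 + 12994)*(O(-54, 134) + 12467) = (0 + 2*√14)² - (22404 + 12994)*((3 - ½*(-54)) + 12467) = (2*√14)² - 35398*((3 + 27) + 12467) = 56 - 35398*(30 + 12467) = 56 - 35398*12497 = 56 - 1*442368806 = 56 - 442368806 = -442368750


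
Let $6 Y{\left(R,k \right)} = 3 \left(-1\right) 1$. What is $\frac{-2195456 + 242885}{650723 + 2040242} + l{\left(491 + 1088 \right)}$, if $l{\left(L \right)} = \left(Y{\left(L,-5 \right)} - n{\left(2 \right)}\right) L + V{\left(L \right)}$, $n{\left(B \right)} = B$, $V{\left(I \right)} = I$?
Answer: $- \frac{12751006347}{5381930} \approx -2369.2$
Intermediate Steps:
$Y{\left(R,k \right)} = - \frac{1}{2}$ ($Y{\left(R,k \right)} = \frac{3 \left(-1\right) 1}{6} = \frac{\left(-3\right) 1}{6} = \frac{1}{6} \left(-3\right) = - \frac{1}{2}$)
$l{\left(L \right)} = - \frac{3 L}{2}$ ($l{\left(L \right)} = \left(- \frac{1}{2} - 2\right) L + L = - \frac{5 L}{2} + L = - \frac{3 L}{2}$)
$\frac{-2195456 + 242885}{650723 + 2040242} + l{\left(491 + 1088 \right)} = \frac{-2195456 + 242885}{650723 + 2040242} - \frac{3 \left(491 + 1088\right)}{2} = - \frac{1952571}{2690965} - \frac{4737}{2} = - \frac{12751006347}{5381930}$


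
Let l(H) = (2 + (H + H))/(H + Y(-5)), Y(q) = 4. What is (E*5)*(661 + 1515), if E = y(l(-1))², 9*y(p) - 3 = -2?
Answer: 10880/81 ≈ 134.32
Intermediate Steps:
l(H) = (2 + 2*H)/(4 + H) (l(H) = (2 + (H + H))/(H + 4) = (2 + 2*H)/(4 + H))
y(p) = ⅑ (y(p) = ⅓ + (⅑)*(-2) = ⅓ - 2/9 = ⅑)
E = 1/81 (E = (⅑)² = 1/81 ≈ 0.012346)
(E*5)*(661 + 1515) = ((1/81)*5)*(661 + 1515) = (5/81)*2176 = 10880/81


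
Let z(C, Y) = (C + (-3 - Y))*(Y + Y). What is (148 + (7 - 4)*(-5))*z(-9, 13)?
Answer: -86450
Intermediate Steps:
z(C, Y) = 2*Y*(-3 + C - Y) (z(C, Y) = (-3 + C - Y)*(2*Y) = 2*Y*(-3 + C - Y))
(148 + (7 - 4)*(-5))*z(-9, 13) = (148 + (7 - 4)*(-5))*(2*13*(-3 - 9 - 1*13)) = (148 + 3*(-5))*(2*13*(-3 - 9 - 13)) = (148 - 15)*(2*13*(-25)) = 133*(-650) = -86450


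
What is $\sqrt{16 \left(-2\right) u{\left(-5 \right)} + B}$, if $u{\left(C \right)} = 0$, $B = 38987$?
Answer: $\sqrt{38987} \approx 197.45$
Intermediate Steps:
$\sqrt{16 \left(-2\right) u{\left(-5 \right)} + B} = \sqrt{16 \left(-2\right) 0 + 38987} = \sqrt{\left(-32\right) 0 + 38987} = \sqrt{0 + 38987} = \sqrt{38987}$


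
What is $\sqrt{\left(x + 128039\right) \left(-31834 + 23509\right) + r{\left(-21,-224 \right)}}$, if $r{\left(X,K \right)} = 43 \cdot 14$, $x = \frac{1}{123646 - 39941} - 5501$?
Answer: $\frac{i \sqrt{285902245570989853}}{16741} \approx 31939.0 i$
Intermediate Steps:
$x = - \frac{460461204}{83705}$ ($x = \frac{1}{83705} - 5501 = - \frac{460461204}{83705} \approx -5501.0$)
$r{\left(X,K \right)} = 602$
$\sqrt{\left(x + 128039\right) \left(-31834 + 23509\right) + r{\left(-21,-224 \right)}} = \sqrt{\left(- \frac{460461204}{83705} + 128039\right) \left(-31834 + 23509\right) + 602} = \sqrt{\frac{10257043291}{83705} \left(-8325\right) + 602} = \sqrt{- \frac{17077977079515}{16741} + 602} = \sqrt{- \frac{17077967001433}{16741}} = \frac{i \sqrt{285902245570989853}}{16741}$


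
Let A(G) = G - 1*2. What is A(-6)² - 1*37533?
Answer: -37469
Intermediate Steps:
A(G) = -2 + G (A(G) = G - 2 = -2 + G)
A(-6)² - 1*37533 = (-2 - 6)² - 1*37533 = (-8)² - 37533 = 64 - 37533 = -37469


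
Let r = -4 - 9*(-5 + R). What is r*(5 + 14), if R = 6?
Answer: -247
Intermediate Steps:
r = -13 (r = -4 - 9*(-5 + 6) = -4 - 9 = -13)
r*(5 + 14) = -13*(5 + 14) = -13*19 = -247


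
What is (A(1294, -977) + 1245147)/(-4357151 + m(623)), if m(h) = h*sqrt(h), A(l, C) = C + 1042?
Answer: -2712788355506/9492261516217 - 387883538*sqrt(623)/9492261516217 ≈ -0.28681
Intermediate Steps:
A(l, C) = 1042 + C
m(h) = h**(3/2)
(A(1294, -977) + 1245147)/(-4357151 + m(623)) = ((1042 - 977) + 1245147)/(-4357151 + 623**(3/2)) = (65 + 1245147)/(-4357151 + 623*sqrt(623)) = 1245212/(-4357151 + 623*sqrt(623))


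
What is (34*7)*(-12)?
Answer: -2856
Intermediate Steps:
(34*7)*(-12) = 238*(-12) = -2856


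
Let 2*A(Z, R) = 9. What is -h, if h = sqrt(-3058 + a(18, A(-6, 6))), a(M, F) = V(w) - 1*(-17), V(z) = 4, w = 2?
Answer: -I*sqrt(3037) ≈ -55.109*I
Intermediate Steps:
A(Z, R) = 9/2 (A(Z, R) = (1/2)*9 = 9/2)
a(M, F) = 21 (a(M, F) = 4 - 1*(-17) = 4 + 17 = 21)
h = I*sqrt(3037) (h = sqrt(-3058 + 21) = sqrt(-3037) = I*sqrt(3037) ≈ 55.109*I)
-h = -I*sqrt(3037)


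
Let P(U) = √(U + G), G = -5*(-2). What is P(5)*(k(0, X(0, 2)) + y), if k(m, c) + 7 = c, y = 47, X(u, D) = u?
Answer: 40*√15 ≈ 154.92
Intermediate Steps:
k(m, c) = -7 + c
G = 10
P(U) = √(10 + U) (P(U) = √(U + 10) = √(10 + U))
P(5)*(k(0, X(0, 2)) + y) = √(10 + 5)*((-7 + 0) + 47) = √15*(-7 + 47) = √15*40 = 40*√15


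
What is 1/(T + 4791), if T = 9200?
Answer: 1/13991 ≈ 7.1474e-5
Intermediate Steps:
1/(T + 4791) = 1/(9200 + 4791) = 1/13991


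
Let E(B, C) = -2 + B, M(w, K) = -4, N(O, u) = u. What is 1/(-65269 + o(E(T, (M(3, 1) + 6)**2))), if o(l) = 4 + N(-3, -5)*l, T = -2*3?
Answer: -1/65225 ≈ -1.5332e-5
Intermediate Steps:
T = -6
o(l) = 4 - 5*l
1/(-65269 + o(E(T, (M(3, 1) + 6)**2))) = 1/(-65269 + (4 - 5*(-2 - 6))) = 1/(-65269 + (4 - 5*(-8))) = 1/(-65269 + (4 + 40)) = 1/(-65269 + 44) = 1/(-65225) = -1/65225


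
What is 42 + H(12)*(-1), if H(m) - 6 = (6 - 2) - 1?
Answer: 33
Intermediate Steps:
H(m) = 9 (H(m) = 6 + ((6 - 2) - 1) = 6 + (4 - 1) = 6 + 3 = 9)
42 + H(12)*(-1) = 42 + 9*(-1) = 42 - 9 = 33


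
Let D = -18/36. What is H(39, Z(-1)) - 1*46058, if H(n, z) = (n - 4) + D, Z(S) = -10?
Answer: -92047/2 ≈ -46024.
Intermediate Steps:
D = -½ (D = -18*1/36 = -½ ≈ -0.50000)
H(n, z) = -9/2 + n (H(n, z) = (n - 4) - ½ = (-4 + n) - ½ = -9/2 + n)
H(39, Z(-1)) - 1*46058 = (-9/2 + 39) - 1*46058 = 69/2 - 46058 = -92047/2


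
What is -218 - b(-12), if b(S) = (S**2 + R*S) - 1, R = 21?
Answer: -109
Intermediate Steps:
b(S) = -1 + S**2 + 21*S (b(S) = (S**2 + 21*S) - 1 = -1 + S**2 + 21*S)
-218 - b(-12) = -218 - (-1 + (-12)**2 + 21*(-12)) = -218 - (-1 + 144 - 252) = -218 - 1*(-109) = -218 + 109 = -109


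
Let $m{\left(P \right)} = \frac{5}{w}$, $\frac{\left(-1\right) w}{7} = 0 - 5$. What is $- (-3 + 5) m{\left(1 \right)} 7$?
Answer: $-2$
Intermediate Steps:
$w = 35$ ($w = - 7 \left(0 - 5\right) = \left(-7\right) \left(-5\right) = 35$)
$m{\left(P \right)} = \frac{1}{7}$ ($m{\left(P \right)} = \frac{5}{35} = 5 \cdot \frac{1}{35} = \frac{1}{7}$)
$- (-3 + 5) m{\left(1 \right)} 7 = - (-3 + 5) \frac{1}{7} \cdot 7 = \left(-1\right) 2 \cdot \frac{1}{7} \cdot 7 = \left(-2\right) \frac{1}{7} \cdot 7 = \left(- \frac{2}{7}\right) 7 = -2$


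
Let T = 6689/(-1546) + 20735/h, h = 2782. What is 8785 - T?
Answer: 726357529/82711 ≈ 8781.9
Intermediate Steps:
T = 258606/82711 (T = 6689/(-1546) + 20735/2782 = 6689*(-1/1546) + 20735*(1/2782) = -6689/1546 + 1595/214 = 258606/82711 ≈ 3.1266)
8785 - T = 8785 - 1*258606/82711 = 8785 - 258606/82711 = 726357529/82711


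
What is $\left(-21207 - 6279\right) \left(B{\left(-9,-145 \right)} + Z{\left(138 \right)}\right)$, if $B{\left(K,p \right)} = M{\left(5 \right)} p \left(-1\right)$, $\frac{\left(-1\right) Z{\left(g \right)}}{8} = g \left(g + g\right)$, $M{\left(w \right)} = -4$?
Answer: $8391036024$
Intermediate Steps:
$Z{\left(g \right)} = - 16 g^{2}$ ($Z{\left(g \right)} = - 8 g \left(g + g\right) = - 8 g 2 g = - 8 \cdot 2 g^{2} = - 16 g^{2}$)
$B{\left(K,p \right)} = 4 p$ ($B{\left(K,p \right)} = - 4 p \left(-1\right) = 4 p$)
$\left(-21207 - 6279\right) \left(B{\left(-9,-145 \right)} + Z{\left(138 \right)}\right) = \left(-21207 - 6279\right) \left(4 \left(-145\right) - 16 \cdot 138^{2}\right) = - 27486 \left(-580 - 304704\right) = \left(-27486\right) \left(-305284\right) = 8391036024$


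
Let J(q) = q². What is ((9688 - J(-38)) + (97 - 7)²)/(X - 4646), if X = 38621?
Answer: 1816/3775 ≈ 0.48106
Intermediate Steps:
((9688 - J(-38)) + (97 - 7)²)/(X - 4646) = ((9688 - 1*(-38)²) + (97 - 7)²)/(38621 - 4646) = ((9688 - 1*1444) + 90²)/33975 = ((9688 - 1444) + 8100)*(1/33975) = (8244 + 8100)*(1/33975) = 16344*(1/33975) = 1816/3775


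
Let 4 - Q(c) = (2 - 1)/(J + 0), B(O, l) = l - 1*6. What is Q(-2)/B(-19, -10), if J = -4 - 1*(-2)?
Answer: -9/32 ≈ -0.28125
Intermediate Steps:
J = -2 (J = -4 + 2 = -2)
B(O, l) = -6 + l (B(O, l) = l - 6 = -6 + l)
Q(c) = 9/2 (Q(c) = 4 - (2 - 1)/(-2 + 0) = 4 - 1/(-2) = 4 - (-1)/2 = 4 - 1*(-1/2) = 4 + 1/2 = 9/2)
Q(-2)/B(-19, -10) = 9/(2*(-6 - 10)) = (9/2)/(-16) = (9/2)*(-1/16) = -9/32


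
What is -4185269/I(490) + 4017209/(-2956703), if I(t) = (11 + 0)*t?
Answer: -1126931833147/1448784470 ≈ -777.85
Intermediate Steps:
I(t) = 11*t
-4185269/I(490) + 4017209/(-2956703) = -4185269/(11*490) + 4017209/(-2956703) = -4185269/5390 + 4017209*(-1/2956703) = -4185269*1/5390 - 4017209/2956703 = -380479/490 - 4017209/2956703 = -1126931833147/1448784470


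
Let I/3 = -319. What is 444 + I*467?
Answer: -446475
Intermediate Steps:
I = -957 (I = 3*(-319) = -957)
444 + I*467 = 444 - 957*467 = 444 - 446919 = -446475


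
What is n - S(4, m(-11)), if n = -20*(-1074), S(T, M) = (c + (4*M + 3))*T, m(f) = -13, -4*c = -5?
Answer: 21671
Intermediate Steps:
c = 5/4 (c = -¼*(-5) = 5/4 ≈ 1.2500)
S(T, M) = T*(17/4 + 4*M) (S(T, M) = (5/4 + (4*M + 3))*T = (5/4 + (3 + 4*M))*T = (17/4 + 4*M)*T = T*(17/4 + 4*M))
n = 21480
n - S(4, m(-11)) = 21480 - 4*(17 + 16*(-13))/4 = 21480 - 4*(17 - 208)/4 = 21480 - 4*(-191)/4 = 21480 - 1*(-191) = 21480 + 191 = 21671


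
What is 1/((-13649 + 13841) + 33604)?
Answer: 1/33796 ≈ 2.9589e-5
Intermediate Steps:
1/((-13649 + 13841) + 33604) = 1/(192 + 33604) = 1/33796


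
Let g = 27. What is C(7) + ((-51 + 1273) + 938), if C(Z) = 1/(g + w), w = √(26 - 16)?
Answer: 1553067/719 - √10/719 ≈ 2160.0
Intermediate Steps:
w = √10 ≈ 3.1623
C(Z) = 1/(27 + √10)
C(7) + ((-51 + 1273) + 938) = (27/719 - √10/719) + ((-51 + 1273) + 938) = (27/719 - √10/719) + (1222 + 938) = (27/719 - √10/719) + 2160 = 1553067/719 - √10/719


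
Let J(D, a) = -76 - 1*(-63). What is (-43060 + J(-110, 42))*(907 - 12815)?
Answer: 512913284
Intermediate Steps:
J(D, a) = -13 (J(D, a) = -76 + 63 = -13)
(-43060 + J(-110, 42))*(907 - 12815) = (-43060 - 13)*(907 - 12815) = -43073*(-11908) = 512913284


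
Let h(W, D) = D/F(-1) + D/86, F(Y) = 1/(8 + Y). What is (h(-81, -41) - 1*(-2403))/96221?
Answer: 181935/8275006 ≈ 0.021986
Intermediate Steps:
h(W, D) = 603*D/86 (h(W, D) = D/(1/(8 - 1)) + D/86 = D/(1/7) + D*(1/86) = D/(⅐) + D/86 = D*7 + D/86 = 7*D + D/86 = 603*D/86)
(h(-81, -41) - 1*(-2403))/96221 = ((603/86)*(-41) - 1*(-2403))/96221 = (-24723/86 + 2403)*(1/96221) = (181935/86)*(1/96221) = 181935/8275006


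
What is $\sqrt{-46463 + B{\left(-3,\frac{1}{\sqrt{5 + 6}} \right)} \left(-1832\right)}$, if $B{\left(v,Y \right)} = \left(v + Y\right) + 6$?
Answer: $\frac{\sqrt{-6287039 - 20152 \sqrt{11}}}{11} \approx 229.15 i$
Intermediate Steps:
$B{\left(v,Y \right)} = 6 + Y + v$ ($B{\left(v,Y \right)} = \left(Y + v\right) + 6 = 6 + Y + v$)
$\sqrt{-46463 + B{\left(-3,\frac{1}{\sqrt{5 + 6}} \right)} \left(-1832\right)} = \sqrt{-46463 + \left(6 + \frac{1}{\sqrt{5 + 6}} - 3\right) \left(-1832\right)} = \sqrt{-46463 + \left(6 + \frac{1}{\sqrt{11}} - 3\right) \left(-1832\right)} = \sqrt{-46463 + \left(6 + \frac{\sqrt{11}}{11} - 3\right) \left(-1832\right)} = \sqrt{-46463 + \left(3 + \frac{\sqrt{11}}{11}\right) \left(-1832\right)} = \sqrt{-46463 - \left(5496 + \frac{1832 \sqrt{11}}{11}\right)} = \sqrt{-51959 - \frac{1832 \sqrt{11}}{11}}$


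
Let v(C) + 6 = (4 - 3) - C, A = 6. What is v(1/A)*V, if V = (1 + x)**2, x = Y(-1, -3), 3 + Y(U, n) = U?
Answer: -93/2 ≈ -46.500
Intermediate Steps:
Y(U, n) = -3 + U
x = -4 (x = -3 - 1 = -4)
v(C) = -5 - C (v(C) = -6 + ((4 - 3) - C) = -6 + (1 - C) = -5 - C)
V = 9 (V = (1 - 4)**2 = (-3)**2 = 9)
v(1/A)*V = (-5 - 1/6)*9 = -31/6*9 = -93/2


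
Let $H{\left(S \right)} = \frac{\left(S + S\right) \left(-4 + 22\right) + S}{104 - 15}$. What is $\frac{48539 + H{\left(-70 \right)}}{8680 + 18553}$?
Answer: $\frac{4317381}{2423737} \approx 1.7813$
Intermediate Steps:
$H{\left(S \right)} = \frac{37 S}{89}$ ($H{\left(S \right)} = \frac{2 S 18 + S}{89} = \left(36 S + S\right) \frac{1}{89} = 37 S \frac{1}{89} = \frac{37 S}{89}$)
$\frac{48539 + H{\left(-70 \right)}}{8680 + 18553} = \frac{48539 + \frac{37}{89} \left(-70\right)}{8680 + 18553} = \frac{48539 - \frac{2590}{89}}{27233} = \frac{4317381}{89} \cdot \frac{1}{27233} = \frac{4317381}{2423737}$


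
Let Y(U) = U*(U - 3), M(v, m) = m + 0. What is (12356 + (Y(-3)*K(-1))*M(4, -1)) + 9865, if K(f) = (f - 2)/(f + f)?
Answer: 22194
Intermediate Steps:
K(f) = (-2 + f)/(2*f) (K(f) = (-2 + f)/((2*f)) = (-2 + f)*(1/(2*f)) = (-2 + f)/(2*f))
M(v, m) = m
Y(U) = U*(-3 + U)
(12356 + (Y(-3)*K(-1))*M(4, -1)) + 9865 = (12356 + ((-3*(-3 - 3))*((½)*(-2 - 1)/(-1)))*(-1)) + 9865 = (12356 + ((-3*(-6))*((½)*(-1)*(-3)))*(-1)) + 9865 = (12356 + (18*(3/2))*(-1)) + 9865 = (12356 + 27*(-1)) + 9865 = (12356 - 27) + 9865 = 12329 + 9865 = 22194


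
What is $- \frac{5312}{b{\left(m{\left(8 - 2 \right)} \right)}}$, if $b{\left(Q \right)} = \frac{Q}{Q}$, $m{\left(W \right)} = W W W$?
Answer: $-5312$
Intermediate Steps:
$m{\left(W \right)} = W^{3}$ ($m{\left(W \right)} = W^{2} W = W^{3}$)
$b{\left(Q \right)} = 1$
$- \frac{5312}{b{\left(m{\left(8 - 2 \right)} \right)}} = - \frac{5312}{1} = \left(-5312\right) 1 = -5312$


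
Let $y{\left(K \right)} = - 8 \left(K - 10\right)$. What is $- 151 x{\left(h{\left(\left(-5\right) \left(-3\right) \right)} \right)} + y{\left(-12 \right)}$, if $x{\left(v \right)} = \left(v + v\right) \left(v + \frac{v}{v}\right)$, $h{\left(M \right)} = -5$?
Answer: $-5864$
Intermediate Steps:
$y{\left(K \right)} = 80 - 8 K$ ($y{\left(K \right)} = - 8 \left(-10 + K\right) = 80 - 8 K$)
$x{\left(v \right)} = 2 v \left(1 + v\right)$ ($x{\left(v \right)} = 2 v \left(v + 1\right) = 2 v \left(1 + v\right)$)
$- 151 x{\left(h{\left(\left(-5\right) \left(-3\right) \right)} \right)} + y{\left(-12 \right)} = - 151 \cdot 2 \left(-5\right) \left(1 - 5\right) + \left(80 - -96\right) = - 151 \cdot 2 \left(-5\right) \left(-4\right) + \left(80 + 96\right) = \left(-151\right) 40 + 176 = -6040 + 176 = -5864$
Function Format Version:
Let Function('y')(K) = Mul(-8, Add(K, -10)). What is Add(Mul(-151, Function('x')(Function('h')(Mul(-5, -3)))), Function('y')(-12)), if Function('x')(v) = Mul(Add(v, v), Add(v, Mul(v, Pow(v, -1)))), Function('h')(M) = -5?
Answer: -5864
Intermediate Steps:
Function('y')(K) = Add(80, Mul(-8, K)) (Function('y')(K) = Mul(-8, Add(-10, K)) = Add(80, Mul(-8, K)))
Function('x')(v) = Mul(2, v, Add(1, v)) (Function('x')(v) = Mul(Mul(2, v), Add(v, 1)) = Mul(Mul(2, v), Add(1, v)) = Mul(2, v, Add(1, v)))
Add(Mul(-151, Function('x')(Function('h')(Mul(-5, -3)))), Function('y')(-12)) = Add(Mul(-151, Mul(2, -5, Add(1, -5))), Add(80, Mul(-8, -12))) = Add(Mul(-151, Mul(2, -5, -4)), Add(80, 96)) = Add(Mul(-151, 40), 176) = Add(-6040, 176) = -5864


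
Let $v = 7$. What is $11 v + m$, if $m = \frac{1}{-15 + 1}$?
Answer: $\frac{1077}{14} \approx 76.929$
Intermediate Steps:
$m = - \frac{1}{14}$ ($m = \frac{1}{-14} = - \frac{1}{14} \approx -0.071429$)
$11 v + m = 11 \cdot 7 - \frac{1}{14} = 77 - \frac{1}{14} = \frac{1077}{14}$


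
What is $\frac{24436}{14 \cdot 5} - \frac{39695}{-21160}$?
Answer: $\frac{51984441}{148120} \approx 350.96$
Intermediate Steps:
$\frac{24436}{14 \cdot 5} - \frac{39695}{-21160} = \frac{24436}{70} - - \frac{7939}{4232} = 24436 \cdot \frac{1}{70} + \frac{7939}{4232} = \frac{12218}{35} + \frac{7939}{4232} = \frac{51984441}{148120}$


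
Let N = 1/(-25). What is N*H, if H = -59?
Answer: 59/25 ≈ 2.3600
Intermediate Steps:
N = -1/25 ≈ -0.040000
N*H = -1/25*(-59) = 59/25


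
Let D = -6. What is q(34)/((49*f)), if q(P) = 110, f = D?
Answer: -55/147 ≈ -0.37415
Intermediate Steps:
f = -6
q(34)/((49*f)) = 110/(49*(-6)) = 110/(-294) = -1/294*110 = -55/147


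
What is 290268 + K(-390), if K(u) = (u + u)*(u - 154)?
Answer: 714588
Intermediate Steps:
K(u) = 2*u*(-154 + u) (K(u) = (2*u)*(-154 + u) = 2*u*(-154 + u))
290268 + K(-390) = 290268 + 2*(-390)*(-154 - 390) = 290268 + 2*(-390)*(-544) = 290268 + 424320 = 714588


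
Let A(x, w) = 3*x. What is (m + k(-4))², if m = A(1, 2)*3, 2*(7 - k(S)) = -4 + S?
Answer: 400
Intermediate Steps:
k(S) = 9 - S/2 (k(S) = 7 - (-4 + S)/2 = 7 + (2 - S/2) = 9 - S/2)
m = 9 (m = (3*1)*3 = 3*3 = 9)
(m + k(-4))² = (9 + (9 - ½*(-4)))² = (9 + (9 + 2))² = (9 + 11)² = 20² = 400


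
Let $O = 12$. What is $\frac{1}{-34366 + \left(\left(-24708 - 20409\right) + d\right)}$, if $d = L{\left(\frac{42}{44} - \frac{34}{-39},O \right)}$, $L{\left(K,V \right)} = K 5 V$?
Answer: $- \frac{143}{11350399} \approx -1.2599 \cdot 10^{-5}$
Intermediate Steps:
$L{\left(K,V \right)} = 5 K V$
$d = \frac{15670}{143}$ ($d = 5 \left(\frac{42}{44} - \frac{34}{-39}\right) 12 = 5 \left(42 \cdot \frac{1}{44} - - \frac{34}{39}\right) 12 = 5 \left(\frac{21}{22} + \frac{34}{39}\right) 12 = 5 \cdot \frac{1567}{858} \cdot 12 = \frac{15670}{143} \approx 109.58$)
$\frac{1}{-34366 + \left(\left(-24708 - 20409\right) + d\right)} = \frac{1}{-34366 + \left(\left(-24708 - 20409\right) + \frac{15670}{143}\right)} = \frac{1}{-34366 + \left(-45117 + \frac{15670}{143}\right)} = \frac{1}{-34366 - \frac{6436061}{143}} = \frac{1}{- \frac{11350399}{143}} = - \frac{143}{11350399}$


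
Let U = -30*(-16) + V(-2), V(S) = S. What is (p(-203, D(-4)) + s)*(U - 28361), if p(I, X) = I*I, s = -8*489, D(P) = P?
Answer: -1039952251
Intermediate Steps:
s = -3912
p(I, X) = I**2
U = 478 (U = -30*(-16) - 2 = 480 - 2 = 478)
(p(-203, D(-4)) + s)*(U - 28361) = ((-203)**2 - 3912)*(478 - 28361) = (41209 - 3912)*(-27883) = 37297*(-27883) = -1039952251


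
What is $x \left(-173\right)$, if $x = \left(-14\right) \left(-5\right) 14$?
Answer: $-169540$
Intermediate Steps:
$x = 980$ ($x = 70 \cdot 14 = 980$)
$x \left(-173\right) = 980 \left(-173\right) = -169540$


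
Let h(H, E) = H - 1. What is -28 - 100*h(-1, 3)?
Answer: 172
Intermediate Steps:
h(H, E) = -1 + H
-28 - 100*h(-1, 3) = -28 - 100*(-1 - 1) = -28 - 100*(-2) = -28 + 200 = 172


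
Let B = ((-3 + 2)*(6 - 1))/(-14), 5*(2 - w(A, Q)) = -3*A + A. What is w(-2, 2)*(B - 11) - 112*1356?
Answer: -5315967/35 ≈ -1.5188e+5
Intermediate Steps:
w(A, Q) = 2 + 2*A/5 (w(A, Q) = 2 - (-3*A + A)/5 = 2 - (-2)*A/5 = 2 + 2*A/5)
B = 5/14 (B = -1*5*(-1/14) = -5*(-1/14) = 5/14 ≈ 0.35714)
w(-2, 2)*(B - 11) - 112*1356 = (2 + (⅖)*(-2))*(5/14 - 11) - 112*1356 = (2 - ⅘)*(-149/14) - 151872 = (6/5)*(-149/14) - 151872 = -447/35 - 151872 = -5315967/35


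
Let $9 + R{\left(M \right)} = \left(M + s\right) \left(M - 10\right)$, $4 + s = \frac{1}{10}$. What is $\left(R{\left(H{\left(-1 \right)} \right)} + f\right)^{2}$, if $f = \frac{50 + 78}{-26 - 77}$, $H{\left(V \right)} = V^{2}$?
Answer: $\frac{266766889}{1060900} \approx 251.45$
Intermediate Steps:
$s = - \frac{39}{10}$ ($s = -4 + \frac{1}{10} = - \frac{39}{10} \approx -3.9$)
$R{\left(M \right)} = -9 + \left(-10 + M\right) \left(- \frac{39}{10} + M\right)$ ($R{\left(M \right)} = -9 + \left(M - \frac{39}{10}\right) \left(M - 10\right) = -9 + \left(- \frac{39}{10} + M\right) \left(-10 + M\right) = -9 + \left(-10 + M\right) \left(- \frac{39}{10} + M\right)$)
$f = - \frac{128}{103}$ ($f = \frac{128}{-103} = 128 \left(- \frac{1}{103}\right) = - \frac{128}{103} \approx -1.2427$)
$\left(R{\left(H{\left(-1 \right)} \right)} + f\right)^{2} = \left(\left(30 + \left(\left(-1\right)^{2}\right)^{2} - \frac{139 \left(-1\right)^{2}}{10}\right) - \frac{128}{103}\right)^{2} = \left(\left(30 + 1^{2} - \frac{139}{10}\right) - \frac{128}{103}\right)^{2} = \left(\left(30 + 1 - \frac{139}{10}\right) - \frac{128}{103}\right)^{2} = \left(\frac{171}{10} - \frac{128}{103}\right)^{2} = \left(\frac{16333}{1030}\right)^{2} = \frac{266766889}{1060900}$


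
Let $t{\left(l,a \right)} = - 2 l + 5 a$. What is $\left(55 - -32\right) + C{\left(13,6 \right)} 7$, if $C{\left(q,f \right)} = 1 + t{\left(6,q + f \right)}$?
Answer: $675$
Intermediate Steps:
$C{\left(q,f \right)} = -11 + 5 f + 5 q$ ($C{\left(q,f \right)} = 1 + \left(\left(-2\right) 6 + 5 \left(q + f\right)\right) = 1 + \left(-12 + 5 \left(f + q\right)\right) = 1 - \left(12 - 5 f - 5 q\right) = 1 + \left(-12 + 5 f + 5 q\right) = -11 + 5 f + 5 q$)
$\left(55 - -32\right) + C{\left(13,6 \right)} 7 = \left(55 - -32\right) + \left(-11 + 5 \cdot 6 + 5 \cdot 13\right) 7 = \left(55 + 32\right) + \left(-11 + 30 + 65\right) 7 = 87 + 84 \cdot 7 = 87 + 588 = 675$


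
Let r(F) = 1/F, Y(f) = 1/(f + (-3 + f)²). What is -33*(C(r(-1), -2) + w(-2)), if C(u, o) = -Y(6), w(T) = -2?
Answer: 341/5 ≈ 68.200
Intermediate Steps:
r(F) = 1/F
C(u, o) = -1/15 (C(u, o) = -1/(6 + (-3 + 6)²) = -1/(6 + 3²) = -1/(6 + 9) = -1/15)
-33*(C(r(-1), -2) + w(-2)) = -33*(-1/15 - 2) = -33*(-31/15) = 341/5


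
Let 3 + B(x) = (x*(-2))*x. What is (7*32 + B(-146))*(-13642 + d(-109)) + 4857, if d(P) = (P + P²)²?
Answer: -5876737125705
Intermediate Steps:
B(x) = -3 - 2*x² (B(x) = -3 + (x*(-2))*x = -3 + (-2*x)*x = -3 - 2*x²)
(7*32 + B(-146))*(-13642 + d(-109)) + 4857 = (7*32 + (-3 - 2*(-146)²))*(-13642 + (-109)²*(1 - 109)²) + 4857 = (224 + (-3 - 2*21316))*(-13642 + 11881*(-108)²) + 4857 = (224 + (-3 - 42632))*(-13642 + 11881*11664) + 4857 = (224 - 42635)*(-13642 + 138579984) + 4857 = -42411*138566342 + 4857 = -5876737130562 + 4857 = -5876737125705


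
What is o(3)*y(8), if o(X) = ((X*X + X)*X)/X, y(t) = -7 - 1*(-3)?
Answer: -48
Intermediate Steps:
y(t) = -4 (y(t) = -7 + 3 = -4)
o(X) = X + X**2 (o(X) = ((X**2 + X)*X)/X = ((X + X**2)*X)/X = (X*(X + X**2))/X = X + X**2)
o(3)*y(8) = (3*(1 + 3))*(-4) = (3*4)*(-4) = 12*(-4) = -48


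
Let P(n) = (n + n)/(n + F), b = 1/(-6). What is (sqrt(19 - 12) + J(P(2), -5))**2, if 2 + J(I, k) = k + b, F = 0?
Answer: 2101/36 - 43*sqrt(7)/3 ≈ 20.439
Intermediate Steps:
b = -1/6 ≈ -0.16667
P(n) = 2 (P(n) = (n + n)/(n + 0) = (2*n)/n = 2)
J(I, k) = -13/6 + k (J(I, k) = -2 + (k - 1/6) = -2 + (-1/6 + k) = -13/6 + k)
(sqrt(19 - 12) + J(P(2), -5))**2 = (sqrt(19 - 12) + (-13/6 - 5))**2 = (sqrt(7) - 43/6)**2 = (-43/6 + sqrt(7))**2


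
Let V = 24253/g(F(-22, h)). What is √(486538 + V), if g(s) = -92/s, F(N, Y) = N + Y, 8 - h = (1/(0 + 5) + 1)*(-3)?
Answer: √6470723285/115 ≈ 699.49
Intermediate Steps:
h = 58/5 (h = 8 - (1/(0 + 5) + 1)*(-3) = 8 - (1/5 + 1)*(-3) = 8 - (⅕ + 1)*(-3) = 8 - 6*(-3)/5 = 8 - 1*(-18/5) = 8 + 18/5 = 58/5 ≈ 11.600)
V = 315289/115 (V = 24253/((-92/(-22 + 58/5))) = 24253/((-92/(-52/5))) = 24253/((-92*(-5/52))) = 24253/(115/13) = 24253*(13/115) = 315289/115 ≈ 2741.6)
√(486538 + V) = √(486538 + 315289/115) = √(56267159/115) = √6470723285/115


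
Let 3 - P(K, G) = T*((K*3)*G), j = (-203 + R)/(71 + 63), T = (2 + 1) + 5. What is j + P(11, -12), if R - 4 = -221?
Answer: 212247/67 ≈ 3167.9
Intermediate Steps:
R = -217 (R = 4 - 221 = -217)
T = 8 (T = 3 + 5 = 8)
j = -210/67 (j = (-203 - 217)/(71 + 63) = -420/134 = -420*1/134 = -210/67 ≈ -3.1343)
P(K, G) = 3 - 24*G*K (P(K, G) = 3 - 8*(K*3)*G = 3 - 8*(3*K)*G = 3 - 8*3*G*K = 3 - 24*G*K)
j + P(11, -12) = -210/67 + (3 - 24*(-12)*11) = -210/67 + (3 + 3168) = -210/67 + 3171 = 212247/67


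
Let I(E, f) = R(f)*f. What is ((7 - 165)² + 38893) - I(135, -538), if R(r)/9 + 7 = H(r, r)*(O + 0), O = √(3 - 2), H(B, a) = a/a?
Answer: 34805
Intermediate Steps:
H(B, a) = 1
O = 1 (O = √1 = 1)
R(r) = -54 (R(r) = -63 + 9*(1*(1 + 0)) = -63 + 9*(1*1) = -63 + 9*1 = -63 + 9 = -54)
I(E, f) = -54*f
((7 - 165)² + 38893) - I(135, -538) = ((7 - 165)² + 38893) - (-54)*(-538) = ((-158)² + 38893) - 1*29052 = (24964 + 38893) - 29052 = 63857 - 29052 = 34805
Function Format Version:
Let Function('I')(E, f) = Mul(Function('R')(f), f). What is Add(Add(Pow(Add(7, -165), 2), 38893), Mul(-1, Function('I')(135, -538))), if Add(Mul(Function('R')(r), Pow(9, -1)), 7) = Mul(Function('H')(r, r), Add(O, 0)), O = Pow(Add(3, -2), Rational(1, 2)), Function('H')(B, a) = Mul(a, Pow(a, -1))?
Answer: 34805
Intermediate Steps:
Function('H')(B, a) = 1
O = 1 (O = Pow(1, Rational(1, 2)) = 1)
Function('R')(r) = -54 (Function('R')(r) = Add(-63, Mul(9, Mul(1, Add(1, 0)))) = Add(-63, Mul(9, Mul(1, 1))) = Add(-63, Mul(9, 1)) = Add(-63, 9) = -54)
Function('I')(E, f) = Mul(-54, f)
Add(Add(Pow(Add(7, -165), 2), 38893), Mul(-1, Function('I')(135, -538))) = Add(Add(Pow(Add(7, -165), 2), 38893), Mul(-1, Mul(-54, -538))) = Add(Add(Pow(-158, 2), 38893), Mul(-1, 29052)) = Add(Add(24964, 38893), -29052) = Add(63857, -29052) = 34805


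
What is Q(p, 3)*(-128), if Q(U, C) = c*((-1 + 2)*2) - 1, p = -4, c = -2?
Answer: 640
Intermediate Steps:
Q(U, C) = -5 (Q(U, C) = -2*(-1 + 2)*2 - 1 = -2*2 - 1 = -4 - 1 = -5)
Q(p, 3)*(-128) = -5*(-128) = 640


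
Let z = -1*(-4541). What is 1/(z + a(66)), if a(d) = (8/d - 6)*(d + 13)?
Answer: 33/134527 ≈ 0.00024530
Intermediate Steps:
a(d) = (-6 + 8/d)*(13 + d)
z = 4541
1/(z + a(66)) = 1/(4541 + (-70 - 6*66 + 104/66)) = 1/(4541 + (-70 - 396 + 104*(1/66))) = 1/(4541 + (-70 - 396 + 52/33)) = 1/(4541 - 15326/33) = 1/(134527/33) = 33/134527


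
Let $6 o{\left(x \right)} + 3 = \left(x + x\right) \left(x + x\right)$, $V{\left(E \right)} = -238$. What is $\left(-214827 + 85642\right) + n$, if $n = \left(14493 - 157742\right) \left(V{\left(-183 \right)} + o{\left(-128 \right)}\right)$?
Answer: $- \frac{9183752255}{6} \approx -1.5306 \cdot 10^{9}$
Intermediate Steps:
$o{\left(x \right)} = - \frac{1}{2} + \frac{2 x^{2}}{3}$ ($o{\left(x \right)} = - \frac{1}{2} + \frac{\left(x + x\right) \left(x + x\right)}{6} = - \frac{1}{2} + \frac{2 x 2 x}{6} = - \frac{1}{2} + \frac{4 x^{2}}{6} = - \frac{1}{2} + \frac{2 x^{2}}{3}$)
$n = - \frac{9182977145}{6}$ ($n = \left(14493 - 157742\right) \left(-238 - \left(\frac{1}{2} - \frac{2 \left(-128\right)^{2}}{3}\right)\right) = - 143249 \left(-238 + \left(- \frac{1}{2} + \frac{2}{3} \cdot 16384\right)\right) = - 143249 \left(-238 + \left(- \frac{1}{2} + \frac{32768}{3}\right)\right) = - 143249 \left(-238 + \frac{65533}{6}\right) = \left(-143249\right) \frac{64105}{6} = - \frac{9182977145}{6} \approx -1.5305 \cdot 10^{9}$)
$\left(-214827 + 85642\right) + n = \left(-214827 + 85642\right) - \frac{9182977145}{6} = -129185 - \frac{9182977145}{6} = - \frac{9183752255}{6}$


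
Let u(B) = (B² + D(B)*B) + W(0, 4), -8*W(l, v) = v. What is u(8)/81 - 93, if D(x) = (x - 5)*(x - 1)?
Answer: -14603/162 ≈ -90.142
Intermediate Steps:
W(l, v) = -v/8
D(x) = (-1 + x)*(-5 + x) (D(x) = (-5 + x)*(-1 + x) = (-1 + x)*(-5 + x))
u(B) = -½ + B² + B*(5 + B² - 6*B) (u(B) = (B² + (5 + B² - 6*B)*B) - ⅛*4 = (B² + B*(5 + B² - 6*B)) - ½ = -½ + B² + B*(5 + B² - 6*B))
u(8)/81 - 93 = (-½ + 8³ - 5*8² + 5*8)/81 - 93 = (-½ + 512 - 5*64 + 40)*(1/81) - 93 = (-½ + 512 - 320 + 40)*(1/81) - 93 = (463/2)*(1/81) - 93 = 463/162 - 93 = -14603/162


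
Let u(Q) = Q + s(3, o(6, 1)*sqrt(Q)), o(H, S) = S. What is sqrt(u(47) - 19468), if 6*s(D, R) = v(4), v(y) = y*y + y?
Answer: I*sqrt(174759)/3 ≈ 139.35*I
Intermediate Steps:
v(y) = y + y**2 (v(y) = y**2 + y = y + y**2)
s(D, R) = 10/3 (s(D, R) = (4*(1 + 4))/6 = (4*5)/6 = (1/6)*20 = 10/3)
u(Q) = 10/3 + Q (u(Q) = Q + 10/3 = 10/3 + Q)
sqrt(u(47) - 19468) = sqrt((10/3 + 47) - 19468) = sqrt(151/3 - 19468) = sqrt(-58253/3) = I*sqrt(174759)/3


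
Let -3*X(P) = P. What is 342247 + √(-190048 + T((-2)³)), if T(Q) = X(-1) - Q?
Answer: 342247 + I*√1710357/3 ≈ 3.4225e+5 + 435.94*I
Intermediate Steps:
X(P) = -P/3
T(Q) = ⅓ - Q (T(Q) = -⅓*(-1) - Q = ⅓ - Q)
342247 + √(-190048 + T((-2)³)) = 342247 + √(-190048 + (⅓ - 1*(-2)³)) = 342247 + √(-190048 + (⅓ - 1*(-8))) = 342247 + √(-190048 + (⅓ + 8)) = 342247 + √(-190048 + 25/3) = 342247 + √(-570119/3) = 342247 + I*√1710357/3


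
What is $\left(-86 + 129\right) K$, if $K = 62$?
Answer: $2666$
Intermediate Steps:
$\left(-86 + 129\right) K = \left(-86 + 129\right) 62 = 43 \cdot 62 = 2666$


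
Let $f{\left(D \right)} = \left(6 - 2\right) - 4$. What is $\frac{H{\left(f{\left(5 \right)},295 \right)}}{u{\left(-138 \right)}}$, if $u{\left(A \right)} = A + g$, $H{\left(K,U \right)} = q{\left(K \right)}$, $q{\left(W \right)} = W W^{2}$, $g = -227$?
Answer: $0$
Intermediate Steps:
$q{\left(W \right)} = W^{3}$
$f{\left(D \right)} = 0$ ($f{\left(D \right)} = 4 - 4 = 0$)
$H{\left(K,U \right)} = K^{3}$
$u{\left(A \right)} = -227 + A$ ($u{\left(A \right)} = A - 227 = -227 + A$)
$\frac{H{\left(f{\left(5 \right)},295 \right)}}{u{\left(-138 \right)}} = \frac{0^{3}}{-227 - 138} = \frac{0}{-365} = 0 \left(- \frac{1}{365}\right) = 0$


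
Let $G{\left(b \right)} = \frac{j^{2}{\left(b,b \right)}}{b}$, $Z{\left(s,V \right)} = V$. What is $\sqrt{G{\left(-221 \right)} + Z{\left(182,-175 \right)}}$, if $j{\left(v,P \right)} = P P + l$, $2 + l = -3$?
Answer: $\frac{i \sqrt{527083579191}}{221} \approx 3285.1 i$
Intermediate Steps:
$l = -5$ ($l = -2 - 3 = -5$)
$j{\left(v,P \right)} = -5 + P^{2}$ ($j{\left(v,P \right)} = P P - 5 = P^{2} - 5 = -5 + P^{2}$)
$G{\left(b \right)} = \frac{\left(-5 + b^{2}\right)^{2}}{b}$
$\sqrt{G{\left(-221 \right)} + Z{\left(182,-175 \right)}} = \sqrt{\frac{\left(-5 + \left(-221\right)^{2}\right)^{2}}{-221} - 175} = \sqrt{- \frac{\left(-5 + 48841\right)^{2}}{221} - 175} = \sqrt{- \frac{48836^{2}}{221} - 175} = \sqrt{\left(- \frac{1}{221}\right) 2384954896 - 175} = \sqrt{- \frac{2384954896}{221} - 175} = \sqrt{- \frac{2384993571}{221}} = \frac{i \sqrt{527083579191}}{221}$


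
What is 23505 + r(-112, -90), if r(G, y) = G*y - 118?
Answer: 33467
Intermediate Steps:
r(G, y) = -118 + G*y
23505 + r(-112, -90) = 23505 + (-118 - 112*(-90)) = 23505 + (-118 + 10080) = 23505 + 9962 = 33467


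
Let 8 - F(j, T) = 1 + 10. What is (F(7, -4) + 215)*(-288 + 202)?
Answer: -18232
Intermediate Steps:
F(j, T) = -3 (F(j, T) = 8 - (1 + 10) = 8 - 1*11 = 8 - 11 = -3)
(F(7, -4) + 215)*(-288 + 202) = (-3 + 215)*(-288 + 202) = 212*(-86) = -18232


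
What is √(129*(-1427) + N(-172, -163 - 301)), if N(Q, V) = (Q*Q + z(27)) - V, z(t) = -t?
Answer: 9*I*√1902 ≈ 392.51*I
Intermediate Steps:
N(Q, V) = -27 + Q² - V (N(Q, V) = (Q*Q - 1*27) - V = (Q² - 27) - V = (-27 + Q²) - V = -27 + Q² - V)
√(129*(-1427) + N(-172, -163 - 301)) = √(129*(-1427) + (-27 + (-172)² - (-163 - 301))) = √(-184083 + (-27 + 29584 - 1*(-464))) = √(-184083 + (-27 + 29584 + 464)) = √(-184083 + 30021) = √(-154062) = 9*I*√1902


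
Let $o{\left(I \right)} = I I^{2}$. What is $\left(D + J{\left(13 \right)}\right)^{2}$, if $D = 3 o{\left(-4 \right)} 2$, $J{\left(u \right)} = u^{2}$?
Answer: $46225$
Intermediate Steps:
$o{\left(I \right)} = I^{3}$
$D = -384$ ($D = 3 \left(-4\right)^{3} \cdot 2 = 3 \left(-64\right) 2 = \left(-192\right) 2 = -384$)
$\left(D + J{\left(13 \right)}\right)^{2} = \left(-384 + 13^{2}\right)^{2} = \left(-384 + 169\right)^{2} = \left(-215\right)^{2} = 46225$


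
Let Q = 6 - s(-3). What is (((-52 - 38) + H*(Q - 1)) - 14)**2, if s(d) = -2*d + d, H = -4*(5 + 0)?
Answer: 20736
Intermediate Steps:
H = -20 (H = -4*5 = -20)
s(d) = -d
Q = 3 (Q = 6 - (-1)*(-3) = 6 - 1*3 = 6 - 3 = 3)
(((-52 - 38) + H*(Q - 1)) - 14)**2 = (((-52 - 38) - 20*(3 - 1)) - 14)**2 = ((-90 - 20*2) - 14)**2 = ((-90 - 40) - 14)**2 = (-130 - 14)**2 = (-144)**2 = 20736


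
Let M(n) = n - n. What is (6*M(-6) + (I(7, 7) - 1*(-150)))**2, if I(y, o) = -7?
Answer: 20449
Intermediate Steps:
M(n) = 0
(6*M(-6) + (I(7, 7) - 1*(-150)))**2 = (6*0 + (-7 - 1*(-150)))**2 = (0 + (-7 + 150))**2 = (0 + 143)**2 = 143**2 = 20449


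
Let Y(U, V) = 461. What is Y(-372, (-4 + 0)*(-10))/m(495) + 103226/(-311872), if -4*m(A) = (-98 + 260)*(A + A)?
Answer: -194664521/568386720 ≈ -0.34249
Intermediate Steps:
m(A) = -81*A (m(A) = -(-98 + 260)*(A + A)/4 = -81*2*A/2 = -81*A)
Y(-372, (-4 + 0)*(-10))/m(495) + 103226/(-311872) = 461/((-81*495)) + 103226/(-311872) = 461/(-40095) + 103226*(-1/311872) = 461*(-1/40095) - 51613/155936 = -461/40095 - 51613/155936 = -194664521/568386720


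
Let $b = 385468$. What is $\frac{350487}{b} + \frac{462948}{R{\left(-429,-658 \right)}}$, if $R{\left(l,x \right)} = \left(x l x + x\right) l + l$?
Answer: $\frac{9309392517985421}{10238468148577812} \approx 0.90926$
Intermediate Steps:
$R{\left(l,x \right)} = l + l \left(x + l x^{2}\right)$ ($R{\left(l,x \right)} = \left(l x x + x\right) l + l = \left(l x^{2} + x\right) l + l = \left(x + l x^{2}\right) l + l = l \left(x + l x^{2}\right) + l = l + l \left(x + l x^{2}\right)$)
$\frac{350487}{b} + \frac{462948}{R{\left(-429,-658 \right)}} = \frac{350487}{385468} + \frac{462948}{\left(-429\right) \left(1 - 658 - 429 \left(-658\right)^{2}\right)} = 350487 \cdot \frac{1}{385468} + \frac{462948}{\left(-429\right) \left(1 - 658 - 185741556\right)} = \frac{350487}{385468} + \frac{462948}{\left(-429\right) \left(1 - 658 - 185741556\right)} = \frac{350487}{385468} + \frac{462948}{\left(-429\right) \left(-185742213\right)} = \frac{350487}{385468} + \frac{462948}{79683409377} = \frac{350487}{385468} + 462948 \cdot \frac{1}{79683409377} = \frac{350487}{385468} + \frac{154316}{26561136459} = \frac{9309392517985421}{10238468148577812}$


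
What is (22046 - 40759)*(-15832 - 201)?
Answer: 300025529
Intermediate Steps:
(22046 - 40759)*(-15832 - 201) = -18713*(-16033) = 300025529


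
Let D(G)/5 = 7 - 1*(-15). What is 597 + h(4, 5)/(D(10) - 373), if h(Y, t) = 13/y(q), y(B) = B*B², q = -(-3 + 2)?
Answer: 156998/263 ≈ 596.95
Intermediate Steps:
q = 1 (q = -1*(-1) = 1)
y(B) = B³
D(G) = 110 (D(G) = 5*(7 - 1*(-15)) = 5*(7 + 15) = 5*22 = 110)
h(Y, t) = 13 (h(Y, t) = 13/(1³) = 13/1 = 13*1 = 13)
597 + h(4, 5)/(D(10) - 373) = 597 + 13/(110 - 373) = 597 + 13/(-263) = 597 - 1/263*13 = 597 - 13/263 = 156998/263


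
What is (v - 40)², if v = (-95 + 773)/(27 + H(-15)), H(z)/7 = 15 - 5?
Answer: 10252804/9409 ≈ 1089.7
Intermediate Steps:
H(z) = 70 (H(z) = 7*(15 - 5) = 7*10 = 70)
v = 678/97 (v = (-95 + 773)/(27 + 70) = 678/97 ≈ 6.9897)
(v - 40)² = (678/97 - 40)² = (-3202/97)² = 10252804/9409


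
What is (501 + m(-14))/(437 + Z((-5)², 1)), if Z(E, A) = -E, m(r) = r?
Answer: 487/412 ≈ 1.1820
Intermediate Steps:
(501 + m(-14))/(437 + Z((-5)², 1)) = (501 - 14)/(437 - 1*(-5)²) = 487/(437 - 1*25) = 487/(437 - 25) = 487/412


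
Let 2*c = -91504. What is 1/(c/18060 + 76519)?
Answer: 15/1147747 ≈ 1.3069e-5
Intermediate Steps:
c = -45752 (c = (½)*(-91504) = -45752)
1/(c/18060 + 76519) = 1/(-45752/18060 + 76519) = 1/(-45752*1/18060 + 76519) = 1/(-38/15 + 76519) = 1/(1147747/15) = 15/1147747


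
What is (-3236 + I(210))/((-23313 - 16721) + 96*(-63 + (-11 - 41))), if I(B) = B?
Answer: 1513/25537 ≈ 0.059247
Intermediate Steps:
(-3236 + I(210))/((-23313 - 16721) + 96*(-63 + (-11 - 41))) = (-3236 + 210)/((-23313 - 16721) + 96*(-63 + (-11 - 41))) = -3026/(-40034 + 96*(-63 - 52)) = -3026/(-40034 + 96*(-115)) = -3026/(-40034 - 11040) = -3026/(-51074) = -3026*(-1/51074) = 1513/25537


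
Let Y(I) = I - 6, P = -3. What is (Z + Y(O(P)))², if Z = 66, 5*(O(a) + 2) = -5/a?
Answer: 30625/9 ≈ 3402.8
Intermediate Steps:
O(a) = -2 - 1/a (O(a) = -2 + (-5/a)/5 = -2 - 1/a)
Y(I) = -6 + I
(Z + Y(O(P)))² = (66 + (-6 + (-2 - 1/(-3))))² = (66 + (-6 + (-2 - 1*(-⅓))))² = (66 + (-6 + (-2 + ⅓)))² = (66 + (-6 - 5/3))² = (66 - 23/3)² = (175/3)² = 30625/9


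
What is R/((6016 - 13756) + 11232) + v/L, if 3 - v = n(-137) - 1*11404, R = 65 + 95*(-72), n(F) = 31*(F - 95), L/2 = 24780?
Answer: -3224063/2060280 ≈ -1.5649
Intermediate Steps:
L = 49560 (L = 2*24780 = 49560)
n(F) = -2945 + 31*F (n(F) = 31*(-95 + F) = -2945 + 31*F)
R = -6775 (R = 65 - 6840 = -6775)
v = 18599 (v = 3 - ((-2945 + 31*(-137)) - 1*11404) = 3 - ((-2945 - 4247) - 11404) = 3 - (-7192 - 11404) = 3 - 1*(-18596) = 3 + 18596 = 18599)
R/((6016 - 13756) + 11232) + v/L = -6775/((6016 - 13756) + 11232) + 18599/49560 = -6775/(-7740 + 11232) + 18599*(1/49560) = -6775/3492 + 2657/7080 = -3224063/2060280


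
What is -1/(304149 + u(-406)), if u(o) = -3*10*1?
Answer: -1/304119 ≈ -3.2882e-6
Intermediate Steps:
u(o) = -30 (u(o) = -30*1 = -30)
-1/(304149 + u(-406)) = -1/(304149 - 30) = -1/304119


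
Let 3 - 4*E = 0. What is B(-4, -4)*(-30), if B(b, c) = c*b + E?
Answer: -1005/2 ≈ -502.50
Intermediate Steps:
E = ¾ (E = ¾ - ¼*0 = ¾ + 0 = ¾ ≈ 0.75000)
B(b, c) = ¾ + b*c (B(b, c) = c*b + ¾ = b*c + ¾ = ¾ + b*c)
B(-4, -4)*(-30) = (¾ - 4*(-4))*(-30) = (¾ + 16)*(-30) = (67/4)*(-30) = -1005/2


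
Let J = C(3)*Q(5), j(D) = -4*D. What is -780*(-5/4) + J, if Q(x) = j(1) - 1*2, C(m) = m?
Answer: 957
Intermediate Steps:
Q(x) = -6 (Q(x) = -4*1 - 1*2 = -4 - 2 = -6)
J = -18 (J = 3*(-6) = -18)
-780*(-5/4) + J = -780*(-5/4) - 18 = -780*(-5*¼) - 18 = -780*(-5)/4 - 18 = -52*(-75/4) - 18 = 975 - 18 = 957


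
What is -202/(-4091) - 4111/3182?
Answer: -16175337/13017562 ≈ -1.2426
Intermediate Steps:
-202/(-4091) - 4111/3182 = -202*(-1/4091) - 4111*1/3182 = 202/4091 - 4111/3182 = -16175337/13017562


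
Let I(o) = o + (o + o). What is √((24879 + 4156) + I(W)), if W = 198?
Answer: √29629 ≈ 172.13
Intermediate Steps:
I(o) = 3*o (I(o) = o + 2*o = 3*o)
√((24879 + 4156) + I(W)) = √((24879 + 4156) + 3*198) = √(29035 + 594) = √29629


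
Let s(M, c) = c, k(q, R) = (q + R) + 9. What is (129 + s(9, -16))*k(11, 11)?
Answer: 3503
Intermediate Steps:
k(q, R) = 9 + R + q (k(q, R) = (R + q) + 9 = 9 + R + q)
(129 + s(9, -16))*k(11, 11) = (129 - 16)*(9 + 11 + 11) = 113*31 = 3503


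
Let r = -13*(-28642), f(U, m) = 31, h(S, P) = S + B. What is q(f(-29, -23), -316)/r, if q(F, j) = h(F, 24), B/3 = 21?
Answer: 47/186173 ≈ 0.00025245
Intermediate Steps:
B = 63 (B = 3*21 = 63)
h(S, P) = 63 + S (h(S, P) = S + 63 = 63 + S)
q(F, j) = 63 + F
r = 372346
q(f(-29, -23), -316)/r = (63 + 31)/372346 = 94*(1/372346) = 47/186173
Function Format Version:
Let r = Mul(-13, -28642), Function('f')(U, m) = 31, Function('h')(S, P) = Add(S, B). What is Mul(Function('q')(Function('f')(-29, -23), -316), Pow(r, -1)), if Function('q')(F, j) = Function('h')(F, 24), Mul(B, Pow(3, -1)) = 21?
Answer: Rational(47, 186173) ≈ 0.00025245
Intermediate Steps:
B = 63 (B = Mul(3, 21) = 63)
Function('h')(S, P) = Add(63, S) (Function('h')(S, P) = Add(S, 63) = Add(63, S))
Function('q')(F, j) = Add(63, F)
r = 372346
Mul(Function('q')(Function('f')(-29, -23), -316), Pow(r, -1)) = Mul(Add(63, 31), Pow(372346, -1)) = Mul(94, Rational(1, 372346)) = Rational(47, 186173)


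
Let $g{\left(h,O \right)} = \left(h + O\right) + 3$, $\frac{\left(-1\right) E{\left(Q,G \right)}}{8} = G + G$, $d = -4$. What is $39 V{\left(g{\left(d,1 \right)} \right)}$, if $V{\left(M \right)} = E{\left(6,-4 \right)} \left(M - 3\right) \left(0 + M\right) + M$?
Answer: $0$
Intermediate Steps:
$E{\left(Q,G \right)} = - 16 G$ ($E{\left(Q,G \right)} = - 8 \left(G + G\right) = - 8 \cdot 2 G = - 16 G$)
$g{\left(h,O \right)} = 3 + O + h$ ($g{\left(h,O \right)} = \left(O + h\right) + 3 = 3 + O + h$)
$V{\left(M \right)} = M + 64 M \left(-3 + M\right)$ ($V{\left(M \right)} = \left(-16\right) \left(-4\right) \left(M - 3\right) \left(0 + M\right) + M = 64 \left(-3 + M\right) M + M = 64 M \left(-3 + M\right) + M = M + 64 M \left(-3 + M\right)$)
$39 V{\left(g{\left(d,1 \right)} \right)} = 39 \left(3 + 1 - 4\right) \left(-191 + 64 \left(3 + 1 - 4\right)\right) = 39 \cdot 0 \left(-191 + 64 \cdot 0\right) = 39 \cdot 0 \left(-191 + 0\right) = 39 \cdot 0 \left(-191\right) = 39 \cdot 0 = 0$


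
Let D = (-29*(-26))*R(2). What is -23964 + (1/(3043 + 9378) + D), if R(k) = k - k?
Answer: -297656843/12421 ≈ -23964.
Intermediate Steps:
R(k) = 0
D = 0 (D = -29*(-26)*0 = 754*0 = 0)
-23964 + (1/(3043 + 9378) + D) = -23964 + (1/(3043 + 9378) + 0) = -23964 + (1/12421 + 0) = -23964 + 1/12421 = -297656843/12421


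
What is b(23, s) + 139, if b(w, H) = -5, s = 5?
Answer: 134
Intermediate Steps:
b(23, s) + 139 = -5 + 139 = 134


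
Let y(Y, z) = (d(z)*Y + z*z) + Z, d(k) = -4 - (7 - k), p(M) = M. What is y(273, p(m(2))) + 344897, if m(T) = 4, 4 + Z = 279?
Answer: 343277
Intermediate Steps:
Z = 275 (Z = -4 + 279 = 275)
d(k) = -11 + k (d(k) = -4 + (-7 + k) = -11 + k)
y(Y, z) = 275 + z**2 + Y*(-11 + z) (y(Y, z) = ((-11 + z)*Y + z*z) + 275 = (Y*(-11 + z) + z**2) + 275 = (z**2 + Y*(-11 + z)) + 275 = 275 + z**2 + Y*(-11 + z))
y(273, p(m(2))) + 344897 = (275 + 4**2 + 273*(-11 + 4)) + 344897 = (275 + 16 + 273*(-7)) + 344897 = (275 + 16 - 1911) + 344897 = -1620 + 344897 = 343277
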